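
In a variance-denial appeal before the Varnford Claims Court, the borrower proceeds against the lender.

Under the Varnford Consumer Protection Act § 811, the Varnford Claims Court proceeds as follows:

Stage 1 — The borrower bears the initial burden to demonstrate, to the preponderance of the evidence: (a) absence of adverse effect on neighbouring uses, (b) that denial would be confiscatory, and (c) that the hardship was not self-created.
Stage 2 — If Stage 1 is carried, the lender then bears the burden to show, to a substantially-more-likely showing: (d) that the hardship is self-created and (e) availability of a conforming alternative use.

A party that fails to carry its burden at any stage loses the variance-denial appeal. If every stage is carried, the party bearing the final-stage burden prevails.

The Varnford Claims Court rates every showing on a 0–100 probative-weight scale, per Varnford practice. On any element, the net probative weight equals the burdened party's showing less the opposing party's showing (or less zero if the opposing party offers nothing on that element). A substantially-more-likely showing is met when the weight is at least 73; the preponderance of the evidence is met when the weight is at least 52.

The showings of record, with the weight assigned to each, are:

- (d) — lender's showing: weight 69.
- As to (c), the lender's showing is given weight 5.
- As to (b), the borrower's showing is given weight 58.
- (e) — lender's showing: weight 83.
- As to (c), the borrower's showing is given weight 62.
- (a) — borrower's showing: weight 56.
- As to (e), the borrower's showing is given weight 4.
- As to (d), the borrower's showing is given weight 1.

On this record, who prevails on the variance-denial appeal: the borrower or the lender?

borrower

Stage 1 (borrower, the preponderance of the evidence, weight is at least 52): (a) 56 ≥ 52 — meets; (b) 58 ≥ 52 — meets; (c) net 62−5=57 ≥ 52 — meets.
  The borrower carries Stage 1; the lender now bears the burden.
Stage 2 (lender, a substantially-more-likely showing, weight is at least 73): (d) net 69−1=68 < 73 — fails; (e) net 83−4=79 ≥ 73 — meets.
  Stage 2 not carried; the lender fails its burden.
The borrower prevails.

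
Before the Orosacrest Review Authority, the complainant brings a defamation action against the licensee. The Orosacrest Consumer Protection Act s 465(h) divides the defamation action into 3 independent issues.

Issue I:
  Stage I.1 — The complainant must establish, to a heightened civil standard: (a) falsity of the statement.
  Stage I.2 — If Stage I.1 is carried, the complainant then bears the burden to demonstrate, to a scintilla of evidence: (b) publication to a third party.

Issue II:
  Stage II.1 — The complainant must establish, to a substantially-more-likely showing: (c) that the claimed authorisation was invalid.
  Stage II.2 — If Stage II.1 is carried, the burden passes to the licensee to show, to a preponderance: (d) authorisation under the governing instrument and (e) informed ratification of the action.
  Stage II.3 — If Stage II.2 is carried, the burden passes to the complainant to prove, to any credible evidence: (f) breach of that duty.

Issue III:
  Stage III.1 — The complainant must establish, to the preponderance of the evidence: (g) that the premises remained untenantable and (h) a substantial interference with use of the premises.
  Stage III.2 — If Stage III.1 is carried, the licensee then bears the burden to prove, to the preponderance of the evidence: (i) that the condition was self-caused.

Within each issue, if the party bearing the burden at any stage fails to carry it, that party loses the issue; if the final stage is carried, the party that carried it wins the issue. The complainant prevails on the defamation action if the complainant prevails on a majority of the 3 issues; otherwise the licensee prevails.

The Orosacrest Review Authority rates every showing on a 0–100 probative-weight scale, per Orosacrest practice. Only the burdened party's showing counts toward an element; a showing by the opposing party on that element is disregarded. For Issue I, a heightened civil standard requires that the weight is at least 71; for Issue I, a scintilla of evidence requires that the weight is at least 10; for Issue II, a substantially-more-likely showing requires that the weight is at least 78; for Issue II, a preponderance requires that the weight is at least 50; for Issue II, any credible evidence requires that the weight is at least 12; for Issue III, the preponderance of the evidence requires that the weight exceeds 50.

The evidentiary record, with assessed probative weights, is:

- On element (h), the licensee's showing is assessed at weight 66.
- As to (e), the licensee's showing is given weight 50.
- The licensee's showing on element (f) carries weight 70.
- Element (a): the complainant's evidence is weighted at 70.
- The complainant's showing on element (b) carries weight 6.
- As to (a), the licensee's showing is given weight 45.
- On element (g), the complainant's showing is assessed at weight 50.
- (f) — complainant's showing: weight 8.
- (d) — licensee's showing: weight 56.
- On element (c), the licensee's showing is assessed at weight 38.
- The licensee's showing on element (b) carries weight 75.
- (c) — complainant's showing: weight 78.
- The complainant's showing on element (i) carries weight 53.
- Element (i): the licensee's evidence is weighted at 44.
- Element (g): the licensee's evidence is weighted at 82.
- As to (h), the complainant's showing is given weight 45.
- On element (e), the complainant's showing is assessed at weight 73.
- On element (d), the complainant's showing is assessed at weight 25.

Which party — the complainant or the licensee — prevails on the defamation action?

— Issue I —
Stage I.1 — burden on complainant; standard: a heightened civil standard (weight is at least 71).
    (a): 70 (licensee's 45 disregarded) < 71 [not met]
  Not every element is met, so the complainant fails to carry Stage I.1.
The analysis ends at Stage I.1; the licensee prevails on this issue.
— Issue II —
Stage II.1 (complainant, a substantially-more-likely showing, weight is at least 78): (c) 78 (licensee's 38 disregarded) ≥ 78 — meets.
  Stage II.1 carried; the burden shifts to the licensee.
Stage II.2 (licensee, a preponderance, weight is at least 50): (d) 56 (complainant's 25 disregarded) ≥ 50 — meets; (e) 50 (complainant's 73 disregarded) ≥ 50 — meets.
  All elements met. The burden passes to the complainant.
Stage II.3 (complainant, any credible evidence, weight is at least 12): (f) 8 (licensee's 70 disregarded) < 12 — fails.
  Stage II.3 not carried; the complainant fails its burden.
So the licensee prevails on this issue.
— Issue III —
At Stage III.1 the complainant must meet the preponderance of the evidence (weight exceeds 50): on (g) the weight is 50 (the licensee's 82 is given no effect), ≤ 50, so (g) does not meet the standard; on (h) the weight is 45 (the licensee's 66 is given no effect), ≤ 50, so (h) does not meet the standard.
  Not every element is met, so the complainant fails to carry Stage III.1.
The licensee prevails on this issue.
Per-issue: Issue I → licensee; Issue II → licensee; Issue III → licensee. The complainant must prevail on a majority of issues; overall, the licensee prevails.

licensee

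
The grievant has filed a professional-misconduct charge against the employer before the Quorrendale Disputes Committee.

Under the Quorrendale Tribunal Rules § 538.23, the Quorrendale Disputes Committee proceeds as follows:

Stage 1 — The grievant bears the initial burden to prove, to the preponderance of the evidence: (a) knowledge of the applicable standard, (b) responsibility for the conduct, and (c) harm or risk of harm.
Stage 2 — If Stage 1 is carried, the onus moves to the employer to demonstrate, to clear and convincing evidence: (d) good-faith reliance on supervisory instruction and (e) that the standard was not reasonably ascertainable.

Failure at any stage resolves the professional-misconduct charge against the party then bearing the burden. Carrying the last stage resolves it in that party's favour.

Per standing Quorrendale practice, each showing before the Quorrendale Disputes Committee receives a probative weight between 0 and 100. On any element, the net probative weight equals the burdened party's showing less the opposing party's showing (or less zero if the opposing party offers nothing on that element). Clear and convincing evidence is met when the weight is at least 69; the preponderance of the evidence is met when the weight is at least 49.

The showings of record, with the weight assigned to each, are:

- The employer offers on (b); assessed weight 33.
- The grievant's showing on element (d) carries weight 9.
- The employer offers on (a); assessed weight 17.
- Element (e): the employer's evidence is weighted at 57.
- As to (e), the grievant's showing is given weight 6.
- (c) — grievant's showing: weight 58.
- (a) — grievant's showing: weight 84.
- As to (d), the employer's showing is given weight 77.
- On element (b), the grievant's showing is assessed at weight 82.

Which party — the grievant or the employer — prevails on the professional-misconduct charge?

Stage 1 (grievant, the preponderance of the evidence, weight is at least 49): (a) net 84−17=67 ≥ 49 — meets; (b) net 82−33=49 ≥ 49 — meets; (c) 58 ≥ 49 — meets.
  All elements met. The burden passes to the employer.
Stage 2 (employer, clear and convincing evidence, weight is at least 69): (d) net 77−9=68 < 69 — fails; (e) net 57−6=51 < 69 — fails.
  Not every element is met, so the employer fails to carry Stage 2.
The analysis ends at Stage 2; the grievant prevails.

grievant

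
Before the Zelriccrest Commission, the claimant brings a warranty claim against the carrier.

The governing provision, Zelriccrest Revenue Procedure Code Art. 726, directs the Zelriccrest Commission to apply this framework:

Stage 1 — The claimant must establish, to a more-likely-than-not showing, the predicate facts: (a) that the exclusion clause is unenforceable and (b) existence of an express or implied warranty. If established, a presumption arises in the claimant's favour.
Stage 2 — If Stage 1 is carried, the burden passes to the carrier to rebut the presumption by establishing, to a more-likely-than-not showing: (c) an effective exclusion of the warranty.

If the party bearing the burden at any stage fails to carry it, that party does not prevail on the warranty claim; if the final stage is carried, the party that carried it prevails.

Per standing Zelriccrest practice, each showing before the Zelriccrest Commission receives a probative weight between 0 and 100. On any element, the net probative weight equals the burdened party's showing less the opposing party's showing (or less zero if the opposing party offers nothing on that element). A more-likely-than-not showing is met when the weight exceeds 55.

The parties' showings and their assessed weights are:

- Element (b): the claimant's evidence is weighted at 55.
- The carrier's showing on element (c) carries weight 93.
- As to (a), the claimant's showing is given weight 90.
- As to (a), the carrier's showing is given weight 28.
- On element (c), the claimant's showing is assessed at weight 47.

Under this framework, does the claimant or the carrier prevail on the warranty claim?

carrier

At Stage 1 the claimant must meet a more-likely-than-not showing (weight exceeds 55): on (a) the weight is 90 less the opposing 28 gives net 62, which does exceed 55, so (a) meets the standard; on (b) the weight is 55, which does not exceed 55, so (b) does not meet the standard.
  The claimant does not carry Stage 1.
The carrier prevails.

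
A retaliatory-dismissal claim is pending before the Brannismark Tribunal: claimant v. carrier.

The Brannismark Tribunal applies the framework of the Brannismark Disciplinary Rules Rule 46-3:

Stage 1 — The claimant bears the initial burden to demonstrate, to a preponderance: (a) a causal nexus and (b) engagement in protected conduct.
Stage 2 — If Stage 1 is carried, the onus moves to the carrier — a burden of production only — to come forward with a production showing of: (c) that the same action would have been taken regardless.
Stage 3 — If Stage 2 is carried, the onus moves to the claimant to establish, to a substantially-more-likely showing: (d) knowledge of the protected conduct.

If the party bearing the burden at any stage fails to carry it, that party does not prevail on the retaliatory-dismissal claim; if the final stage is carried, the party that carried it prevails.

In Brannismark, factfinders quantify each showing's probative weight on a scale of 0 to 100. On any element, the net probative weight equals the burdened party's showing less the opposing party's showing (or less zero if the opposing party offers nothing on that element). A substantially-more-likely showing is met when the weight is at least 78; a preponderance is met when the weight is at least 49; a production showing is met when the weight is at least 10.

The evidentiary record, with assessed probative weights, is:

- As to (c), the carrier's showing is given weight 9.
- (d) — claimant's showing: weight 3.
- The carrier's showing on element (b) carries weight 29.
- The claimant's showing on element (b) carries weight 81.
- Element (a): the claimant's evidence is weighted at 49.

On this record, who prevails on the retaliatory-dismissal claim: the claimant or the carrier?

claimant

Stage 1 — burden on claimant; standard: a preponderance (weight is at least 49).
    (a): 49 ≥ 49 [met]
    (b): 81 − 29 = 52 ≥ 49 [met]
  Stage 1 carried; the burden shifts to the carrier.
Stage 2 — burden on carrier; standard: a production showing (weight is at least 10).
    (c): 9 < 10 [not met]
  Not every element is met, so the carrier fails to carry Stage 2.
The analysis ends at Stage 2; the claimant prevails.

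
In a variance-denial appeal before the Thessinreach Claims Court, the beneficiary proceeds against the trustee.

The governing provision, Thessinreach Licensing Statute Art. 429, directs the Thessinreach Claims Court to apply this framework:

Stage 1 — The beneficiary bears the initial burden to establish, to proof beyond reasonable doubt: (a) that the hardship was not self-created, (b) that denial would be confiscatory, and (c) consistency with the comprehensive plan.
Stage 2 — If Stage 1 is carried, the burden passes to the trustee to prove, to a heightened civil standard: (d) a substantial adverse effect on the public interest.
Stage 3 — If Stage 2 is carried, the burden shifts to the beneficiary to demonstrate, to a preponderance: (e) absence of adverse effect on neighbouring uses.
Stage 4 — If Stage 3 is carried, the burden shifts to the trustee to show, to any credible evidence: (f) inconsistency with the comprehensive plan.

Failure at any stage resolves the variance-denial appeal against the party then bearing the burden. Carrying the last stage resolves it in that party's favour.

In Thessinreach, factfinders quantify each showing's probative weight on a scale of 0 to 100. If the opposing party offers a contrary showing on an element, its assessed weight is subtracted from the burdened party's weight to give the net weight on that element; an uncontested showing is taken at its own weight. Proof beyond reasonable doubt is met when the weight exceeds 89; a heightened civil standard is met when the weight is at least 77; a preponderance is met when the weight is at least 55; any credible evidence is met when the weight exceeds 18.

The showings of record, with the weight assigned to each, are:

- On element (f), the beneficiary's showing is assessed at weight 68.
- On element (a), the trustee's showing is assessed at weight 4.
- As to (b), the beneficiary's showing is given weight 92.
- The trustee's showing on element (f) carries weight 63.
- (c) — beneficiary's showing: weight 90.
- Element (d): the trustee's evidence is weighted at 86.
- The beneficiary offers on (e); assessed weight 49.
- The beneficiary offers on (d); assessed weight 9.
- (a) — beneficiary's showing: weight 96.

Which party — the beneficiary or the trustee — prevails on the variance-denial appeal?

trustee

At Stage 1 the beneficiary must meet proof beyond reasonable doubt (weight exceeds 89): on (a) the weight is 96 less the opposing 4 gives net 92, which does exceed 89, so (a) meets the standard; on (b) the weight is 92, > 89, so (b) meets the standard; on (c) the weight is 90, > 89, so (c) meets the standard.
  The beneficiary carries Stage 1; the trustee now bears the burden.
At Stage 2 the trustee must meet a heightened civil standard (weight is at least 77): on (d) the weight is 86 less the opposing 9 gives net 77, which does reach 77, so (d) meets the standard.
  The trustee carries Stage 2; the beneficiary now bears the burden.
At Stage 3 the beneficiary must meet a preponderance (weight is at least 55): on (e) the weight is 49, which does not reach 55, so (e) does not meet the standard.
  Stage 3 not carried; the beneficiary fails its burden.
The trustee prevails.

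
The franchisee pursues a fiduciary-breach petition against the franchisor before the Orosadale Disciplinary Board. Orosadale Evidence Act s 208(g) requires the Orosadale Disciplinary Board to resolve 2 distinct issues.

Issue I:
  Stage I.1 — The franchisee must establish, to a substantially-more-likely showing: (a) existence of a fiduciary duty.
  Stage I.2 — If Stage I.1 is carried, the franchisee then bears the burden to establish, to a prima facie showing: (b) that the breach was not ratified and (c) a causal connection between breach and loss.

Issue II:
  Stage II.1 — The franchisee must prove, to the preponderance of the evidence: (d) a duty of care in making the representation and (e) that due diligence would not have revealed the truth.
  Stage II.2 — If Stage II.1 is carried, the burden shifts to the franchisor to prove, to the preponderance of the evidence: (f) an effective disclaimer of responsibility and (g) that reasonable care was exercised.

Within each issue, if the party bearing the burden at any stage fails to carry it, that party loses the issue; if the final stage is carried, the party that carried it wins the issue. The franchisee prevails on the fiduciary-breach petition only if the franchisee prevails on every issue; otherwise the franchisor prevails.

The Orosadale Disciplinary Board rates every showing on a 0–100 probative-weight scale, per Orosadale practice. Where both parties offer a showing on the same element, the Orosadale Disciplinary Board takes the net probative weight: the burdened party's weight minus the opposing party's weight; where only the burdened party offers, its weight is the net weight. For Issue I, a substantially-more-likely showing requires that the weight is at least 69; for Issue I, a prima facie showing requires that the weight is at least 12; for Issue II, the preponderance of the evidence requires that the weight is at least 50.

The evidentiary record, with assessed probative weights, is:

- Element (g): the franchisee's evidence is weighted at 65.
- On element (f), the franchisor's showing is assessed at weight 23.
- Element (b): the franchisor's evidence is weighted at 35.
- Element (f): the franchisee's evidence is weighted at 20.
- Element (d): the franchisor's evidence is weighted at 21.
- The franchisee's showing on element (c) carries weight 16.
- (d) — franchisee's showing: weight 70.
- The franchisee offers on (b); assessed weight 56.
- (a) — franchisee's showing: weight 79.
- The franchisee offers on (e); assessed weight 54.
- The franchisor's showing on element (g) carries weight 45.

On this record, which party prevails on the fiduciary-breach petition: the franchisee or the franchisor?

franchisor

— Issue I —
At Stage I.1 the franchisee must meet a substantially-more-likely showing (weight is at least 69): on (a) the weight is 79, ≥ 69, so (a) meets the standard.
  Stage I.1 carried; the burden remains with the franchisee.
At Stage I.2 the franchisee must meet a prima facie showing (weight is at least 12): on (b) the weight is 56 less the opposing 35 gives net 21, ≥ 12, so (b) meets the standard; on (c) the weight is 16, ≥ 12, so (c) meets the standard.
  Stage I.2 carried; the final stage is satisfied.
Every stage carried; the franchisee prevails on this issue.
— Issue II —
Stage II.1 (franchisee, the preponderance of the evidence, weight is at least 50): (d) net 70−21=49 < 50 — fails; (e) 54 ≥ 50 — meets.
  The franchisee does not carry Stage II.1.
So the franchisor prevails on this issue.
Per-issue: Issue I → franchisee; Issue II → franchisor. The franchisee must prevail on every issue; overall, the franchisor prevails.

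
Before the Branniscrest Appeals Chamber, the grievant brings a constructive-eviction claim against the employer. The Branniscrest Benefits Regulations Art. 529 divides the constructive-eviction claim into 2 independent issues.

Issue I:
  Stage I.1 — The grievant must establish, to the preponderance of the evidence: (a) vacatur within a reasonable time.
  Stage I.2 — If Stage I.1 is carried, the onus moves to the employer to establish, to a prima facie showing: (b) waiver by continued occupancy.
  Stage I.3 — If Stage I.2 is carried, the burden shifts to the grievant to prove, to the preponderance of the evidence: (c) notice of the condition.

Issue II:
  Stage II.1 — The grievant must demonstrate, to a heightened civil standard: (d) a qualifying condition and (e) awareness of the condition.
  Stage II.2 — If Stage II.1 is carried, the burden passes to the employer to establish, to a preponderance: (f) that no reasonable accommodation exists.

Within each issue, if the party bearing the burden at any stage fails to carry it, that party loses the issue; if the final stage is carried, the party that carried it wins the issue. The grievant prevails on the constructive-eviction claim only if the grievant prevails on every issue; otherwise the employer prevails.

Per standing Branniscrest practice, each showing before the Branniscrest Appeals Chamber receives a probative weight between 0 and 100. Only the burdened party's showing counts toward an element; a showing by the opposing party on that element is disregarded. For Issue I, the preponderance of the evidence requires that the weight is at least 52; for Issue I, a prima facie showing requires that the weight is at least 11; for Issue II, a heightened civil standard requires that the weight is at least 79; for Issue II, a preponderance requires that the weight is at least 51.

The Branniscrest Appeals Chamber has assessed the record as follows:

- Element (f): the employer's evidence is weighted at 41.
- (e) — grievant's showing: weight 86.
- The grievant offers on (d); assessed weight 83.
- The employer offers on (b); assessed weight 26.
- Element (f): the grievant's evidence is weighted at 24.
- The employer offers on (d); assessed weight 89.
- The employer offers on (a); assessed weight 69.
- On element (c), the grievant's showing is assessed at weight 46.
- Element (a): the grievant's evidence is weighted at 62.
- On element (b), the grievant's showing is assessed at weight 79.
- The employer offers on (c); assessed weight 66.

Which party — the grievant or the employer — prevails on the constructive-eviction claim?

— Issue I —
Stage I.1 (grievant, the preponderance of the evidence, weight is at least 52): (a) 62 (employer's 69 disregarded) ≥ 52 — meets.
  All elements met. The burden passes to the employer.
Stage I.2 (employer, a prima facie showing, weight is at least 11): (b) 26 (grievant's 79 disregarded) ≥ 11 — meets.
  Stage I.2 carried; the burden shifts to the grievant.
Stage I.3 (grievant, the preponderance of the evidence, weight is at least 52): (c) 46 (employer's 66 disregarded) < 52 — fails.
  Not every element is met, so the grievant fails to carry Stage I.3.
The analysis ends at Stage I.3; the employer prevails on this issue.
— Issue II —
Stage II.1 — burden on grievant; standard: a heightened civil standard (weight is at least 79).
    (d): 83 (employer's 89 disregarded) ≥ 79 [met]
    (e): 86 ≥ 79 [met]
  Stage II.1 carried; the burden shifts to the employer.
Stage II.2 — burden on employer; standard: a preponderance (weight is at least 51).
    (f): 41 (grievant's 24 disregarded) < 51 [not met]
  Not every element is met, so the employer fails to carry Stage II.2.
The analysis ends at Stage II.2; the grievant prevails on this issue.
Per-issue: Issue I → employer; Issue II → grievant. The grievant must prevail on every issue; overall, the employer prevails.

employer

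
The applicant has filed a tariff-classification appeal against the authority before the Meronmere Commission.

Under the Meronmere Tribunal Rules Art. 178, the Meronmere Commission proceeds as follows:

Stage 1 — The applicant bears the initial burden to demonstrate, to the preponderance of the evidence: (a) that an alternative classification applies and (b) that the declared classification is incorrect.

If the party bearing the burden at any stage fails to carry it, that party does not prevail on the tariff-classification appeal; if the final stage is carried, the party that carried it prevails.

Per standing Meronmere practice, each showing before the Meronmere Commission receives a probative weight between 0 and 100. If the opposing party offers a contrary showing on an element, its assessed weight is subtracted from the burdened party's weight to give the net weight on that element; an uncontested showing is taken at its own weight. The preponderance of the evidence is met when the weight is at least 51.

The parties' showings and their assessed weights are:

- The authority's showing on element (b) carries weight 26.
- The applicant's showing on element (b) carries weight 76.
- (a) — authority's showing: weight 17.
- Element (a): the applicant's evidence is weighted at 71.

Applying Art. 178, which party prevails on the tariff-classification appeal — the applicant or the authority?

Stage 1 (applicant, the preponderance of the evidence, weight is at least 51): (a) net 71−17=54 ≥ 51 — meets; (b) net 76−26=50 < 51 — fails.
  Not every element is met, so the applicant fails to carry Stage 1.
So the authority prevails.

authority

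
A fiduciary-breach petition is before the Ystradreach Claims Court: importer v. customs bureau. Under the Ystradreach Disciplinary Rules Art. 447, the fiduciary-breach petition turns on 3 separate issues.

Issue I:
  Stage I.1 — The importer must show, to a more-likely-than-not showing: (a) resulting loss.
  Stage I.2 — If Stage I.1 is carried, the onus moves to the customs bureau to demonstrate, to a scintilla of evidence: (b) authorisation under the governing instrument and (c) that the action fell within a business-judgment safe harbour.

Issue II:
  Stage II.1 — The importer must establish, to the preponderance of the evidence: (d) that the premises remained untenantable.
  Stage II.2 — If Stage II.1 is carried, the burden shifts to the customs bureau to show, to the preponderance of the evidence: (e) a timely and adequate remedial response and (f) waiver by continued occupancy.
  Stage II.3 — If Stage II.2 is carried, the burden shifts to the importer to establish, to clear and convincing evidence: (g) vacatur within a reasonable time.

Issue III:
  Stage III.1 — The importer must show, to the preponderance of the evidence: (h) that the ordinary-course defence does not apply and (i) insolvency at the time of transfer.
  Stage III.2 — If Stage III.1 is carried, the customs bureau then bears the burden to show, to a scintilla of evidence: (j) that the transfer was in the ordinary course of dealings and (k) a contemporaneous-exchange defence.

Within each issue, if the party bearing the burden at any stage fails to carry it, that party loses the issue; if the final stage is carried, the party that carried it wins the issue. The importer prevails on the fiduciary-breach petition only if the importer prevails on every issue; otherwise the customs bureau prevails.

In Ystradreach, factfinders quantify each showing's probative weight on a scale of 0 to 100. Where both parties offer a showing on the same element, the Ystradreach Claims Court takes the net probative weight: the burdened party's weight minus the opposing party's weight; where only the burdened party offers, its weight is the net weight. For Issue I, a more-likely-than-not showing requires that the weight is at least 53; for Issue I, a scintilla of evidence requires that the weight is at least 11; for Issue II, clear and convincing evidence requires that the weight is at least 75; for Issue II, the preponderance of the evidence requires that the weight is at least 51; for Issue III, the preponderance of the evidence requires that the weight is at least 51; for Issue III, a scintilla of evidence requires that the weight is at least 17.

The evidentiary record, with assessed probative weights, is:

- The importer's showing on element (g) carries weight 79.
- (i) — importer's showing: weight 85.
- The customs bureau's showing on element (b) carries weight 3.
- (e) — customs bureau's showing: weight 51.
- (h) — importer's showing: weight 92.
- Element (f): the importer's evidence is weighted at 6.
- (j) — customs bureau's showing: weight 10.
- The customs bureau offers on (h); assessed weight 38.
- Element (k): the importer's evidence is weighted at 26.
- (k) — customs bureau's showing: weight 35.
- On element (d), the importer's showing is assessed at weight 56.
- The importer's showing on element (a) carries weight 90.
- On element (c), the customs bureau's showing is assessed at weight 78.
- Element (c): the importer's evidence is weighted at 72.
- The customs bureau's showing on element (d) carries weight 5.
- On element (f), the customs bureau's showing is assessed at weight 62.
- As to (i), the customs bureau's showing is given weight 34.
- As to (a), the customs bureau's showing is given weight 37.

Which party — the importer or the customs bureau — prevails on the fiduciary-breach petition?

importer

— Issue I —
Stage I.1 (importer, a more-likely-than-not showing, weight is at least 53): (a) net 90−37=53 ≥ 53 — meets.
  All elements met. The burden passes to the customs bureau.
Stage I.2 (customs bureau, a scintilla of evidence, weight is at least 11): (b) 3 < 11 — fails; (c) net 78−72=6 < 11 — fails.
  The customs bureau does not carry Stage I.2.
So the importer prevails on this issue.
— Issue II —
Stage II.1 (importer, the preponderance of the evidence, weight is at least 51): (d) net 56−5=51 ≥ 51 — meets.
  All elements met. The burden passes to the customs bureau.
Stage II.2 (customs bureau, the preponderance of the evidence, weight is at least 51): (e) 51 ≥ 51 — meets; (f) net 62−6=56 ≥ 51 — meets.
  The customs bureau carries Stage II.2; the importer now bears the burden.
Stage II.3 (importer, clear and convincing evidence, weight is at least 75): (g) 79 ≥ 75 — meets.
  The importer carries the last stage.
Every stage carried; the importer prevails on this issue.
— Issue III —
Stage III.1 — burden on importer; standard: the preponderance of the evidence (weight is at least 51).
    (h): 92 − 38 = 54 ≥ 51 [met]
    (i): 85 − 34 = 51 ≥ 51 [met]
  All elements met. The burden passes to the customs bureau.
Stage III.2 — burden on customs bureau; standard: a scintilla of evidence (weight is at least 17).
    (j): 10 < 17 [not met]
    (k): 35 − 26 = 9 < 17 [not met]
  The customs bureau does not carry Stage III.2.
The analysis ends at Stage III.2; the importer prevails on this issue.
Per-issue: Issue I → importer; Issue II → importer; Issue III → importer. The importer must prevail on every issue; overall, the importer prevails.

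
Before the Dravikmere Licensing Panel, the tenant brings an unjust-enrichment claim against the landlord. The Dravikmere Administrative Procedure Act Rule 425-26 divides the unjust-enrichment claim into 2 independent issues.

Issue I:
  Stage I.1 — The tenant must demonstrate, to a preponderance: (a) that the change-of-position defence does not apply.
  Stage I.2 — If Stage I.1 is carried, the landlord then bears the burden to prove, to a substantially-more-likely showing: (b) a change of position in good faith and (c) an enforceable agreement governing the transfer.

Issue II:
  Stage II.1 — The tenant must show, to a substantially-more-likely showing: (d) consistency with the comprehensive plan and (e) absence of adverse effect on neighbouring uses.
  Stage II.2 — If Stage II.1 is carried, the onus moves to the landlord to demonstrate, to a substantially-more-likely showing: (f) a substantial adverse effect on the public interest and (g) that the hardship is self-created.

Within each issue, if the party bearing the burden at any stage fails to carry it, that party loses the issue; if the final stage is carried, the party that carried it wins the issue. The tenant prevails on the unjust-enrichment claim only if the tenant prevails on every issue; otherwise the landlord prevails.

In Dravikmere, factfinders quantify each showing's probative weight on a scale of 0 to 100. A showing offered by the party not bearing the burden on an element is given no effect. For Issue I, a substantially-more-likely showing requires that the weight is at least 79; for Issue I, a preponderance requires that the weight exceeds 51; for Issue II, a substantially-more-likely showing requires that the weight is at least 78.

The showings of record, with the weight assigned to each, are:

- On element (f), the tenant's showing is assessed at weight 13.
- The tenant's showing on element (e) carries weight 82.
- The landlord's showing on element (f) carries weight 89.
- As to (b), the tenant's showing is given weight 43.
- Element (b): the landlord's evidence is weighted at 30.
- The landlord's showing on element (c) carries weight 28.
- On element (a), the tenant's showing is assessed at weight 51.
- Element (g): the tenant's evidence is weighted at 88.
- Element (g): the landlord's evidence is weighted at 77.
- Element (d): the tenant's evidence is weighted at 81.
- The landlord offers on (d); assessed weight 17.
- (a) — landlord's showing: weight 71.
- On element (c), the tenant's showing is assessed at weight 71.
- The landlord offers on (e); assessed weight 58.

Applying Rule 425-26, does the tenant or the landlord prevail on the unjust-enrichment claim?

— Issue I —
At Stage I.1 the tenant must meet a preponderance (weight exceeds 51): on (a) the weight is 51 (the landlord's 71 is given no effect), ≤ 51, so (a) does not meet the standard.
  The tenant does not carry Stage I.1.
The landlord prevails on this issue.
— Issue II —
Stage II.1 (tenant, a substantially-more-likely showing, weight is at least 78): (d) 81 (landlord's 17 disregarded) ≥ 78 — meets; (e) 82 (landlord's 58 disregarded) ≥ 78 — meets.
  The tenant carries Stage II.1; the landlord now bears the burden.
Stage II.2 (landlord, a substantially-more-likely showing, weight is at least 78): (f) 89 (tenant's 13 disregarded) ≥ 78 — meets; (g) 77 (tenant's 88 disregarded) < 78 — fails.
  Stage II.2 not carried; the landlord fails its burden.
The tenant prevails on this issue.
Per-issue: Issue I → landlord; Issue II → tenant. The tenant must prevail on every issue; overall, the landlord prevails.

landlord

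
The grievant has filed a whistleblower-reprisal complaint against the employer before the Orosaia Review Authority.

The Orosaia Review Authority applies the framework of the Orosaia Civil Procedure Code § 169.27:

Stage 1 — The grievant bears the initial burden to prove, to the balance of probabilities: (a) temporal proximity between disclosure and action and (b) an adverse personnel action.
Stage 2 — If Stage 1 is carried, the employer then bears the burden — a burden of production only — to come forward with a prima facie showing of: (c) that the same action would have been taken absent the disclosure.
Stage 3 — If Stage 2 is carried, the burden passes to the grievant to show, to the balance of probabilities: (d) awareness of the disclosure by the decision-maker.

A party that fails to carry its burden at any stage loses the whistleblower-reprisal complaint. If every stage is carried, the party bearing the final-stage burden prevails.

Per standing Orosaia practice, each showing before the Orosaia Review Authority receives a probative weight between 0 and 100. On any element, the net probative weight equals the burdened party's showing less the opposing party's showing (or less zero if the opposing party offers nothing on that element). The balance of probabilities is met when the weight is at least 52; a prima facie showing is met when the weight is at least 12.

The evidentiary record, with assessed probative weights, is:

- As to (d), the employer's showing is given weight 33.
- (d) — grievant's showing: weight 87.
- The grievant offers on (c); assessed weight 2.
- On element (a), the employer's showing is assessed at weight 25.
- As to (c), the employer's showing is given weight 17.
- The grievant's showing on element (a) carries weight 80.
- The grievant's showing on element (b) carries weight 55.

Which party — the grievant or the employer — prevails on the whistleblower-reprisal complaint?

Stage 1 — burden on grievant; standard: the balance of probabilities (weight is at least 52).
    (a): 80 − 25 = 55 ≥ 52 [met]
    (b): 55 ≥ 52 [met]
  Stage 1 is satisfied; the onus moves to the employer.
Stage 2 — burden on employer; standard: a prima facie showing (weight is at least 12).
    (c): 17 − 2 = 15 ≥ 12 [met]
  All elements met. The burden passes to the grievant.
Stage 3 — burden on grievant; standard: the balance of probabilities (weight is at least 52).
    (d): 87 − 33 = 54 ≥ 52 [met]
  All elements met at the final stage.
Every stage carried; the grievant prevails.

grievant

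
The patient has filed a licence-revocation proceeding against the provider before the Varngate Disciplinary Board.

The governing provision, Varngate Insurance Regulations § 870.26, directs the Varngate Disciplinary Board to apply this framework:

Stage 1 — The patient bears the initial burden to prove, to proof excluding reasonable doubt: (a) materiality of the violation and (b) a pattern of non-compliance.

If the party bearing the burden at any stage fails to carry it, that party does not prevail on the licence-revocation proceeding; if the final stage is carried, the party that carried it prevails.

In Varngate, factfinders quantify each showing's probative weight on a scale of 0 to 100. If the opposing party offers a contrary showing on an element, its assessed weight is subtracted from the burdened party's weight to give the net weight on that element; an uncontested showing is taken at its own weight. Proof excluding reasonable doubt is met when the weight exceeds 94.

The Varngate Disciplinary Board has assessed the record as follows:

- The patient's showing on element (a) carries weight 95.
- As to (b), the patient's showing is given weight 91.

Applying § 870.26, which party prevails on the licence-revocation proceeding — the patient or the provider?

provider

Stage 1 — burden on patient; standard: proof excluding reasonable doubt (weight exceeds 94).
    (a): 95 > 94 [met]
    (b): 91 ≤ 94 [not met]
  Stage 1 not carried; the patient fails its burden.
So the provider prevails.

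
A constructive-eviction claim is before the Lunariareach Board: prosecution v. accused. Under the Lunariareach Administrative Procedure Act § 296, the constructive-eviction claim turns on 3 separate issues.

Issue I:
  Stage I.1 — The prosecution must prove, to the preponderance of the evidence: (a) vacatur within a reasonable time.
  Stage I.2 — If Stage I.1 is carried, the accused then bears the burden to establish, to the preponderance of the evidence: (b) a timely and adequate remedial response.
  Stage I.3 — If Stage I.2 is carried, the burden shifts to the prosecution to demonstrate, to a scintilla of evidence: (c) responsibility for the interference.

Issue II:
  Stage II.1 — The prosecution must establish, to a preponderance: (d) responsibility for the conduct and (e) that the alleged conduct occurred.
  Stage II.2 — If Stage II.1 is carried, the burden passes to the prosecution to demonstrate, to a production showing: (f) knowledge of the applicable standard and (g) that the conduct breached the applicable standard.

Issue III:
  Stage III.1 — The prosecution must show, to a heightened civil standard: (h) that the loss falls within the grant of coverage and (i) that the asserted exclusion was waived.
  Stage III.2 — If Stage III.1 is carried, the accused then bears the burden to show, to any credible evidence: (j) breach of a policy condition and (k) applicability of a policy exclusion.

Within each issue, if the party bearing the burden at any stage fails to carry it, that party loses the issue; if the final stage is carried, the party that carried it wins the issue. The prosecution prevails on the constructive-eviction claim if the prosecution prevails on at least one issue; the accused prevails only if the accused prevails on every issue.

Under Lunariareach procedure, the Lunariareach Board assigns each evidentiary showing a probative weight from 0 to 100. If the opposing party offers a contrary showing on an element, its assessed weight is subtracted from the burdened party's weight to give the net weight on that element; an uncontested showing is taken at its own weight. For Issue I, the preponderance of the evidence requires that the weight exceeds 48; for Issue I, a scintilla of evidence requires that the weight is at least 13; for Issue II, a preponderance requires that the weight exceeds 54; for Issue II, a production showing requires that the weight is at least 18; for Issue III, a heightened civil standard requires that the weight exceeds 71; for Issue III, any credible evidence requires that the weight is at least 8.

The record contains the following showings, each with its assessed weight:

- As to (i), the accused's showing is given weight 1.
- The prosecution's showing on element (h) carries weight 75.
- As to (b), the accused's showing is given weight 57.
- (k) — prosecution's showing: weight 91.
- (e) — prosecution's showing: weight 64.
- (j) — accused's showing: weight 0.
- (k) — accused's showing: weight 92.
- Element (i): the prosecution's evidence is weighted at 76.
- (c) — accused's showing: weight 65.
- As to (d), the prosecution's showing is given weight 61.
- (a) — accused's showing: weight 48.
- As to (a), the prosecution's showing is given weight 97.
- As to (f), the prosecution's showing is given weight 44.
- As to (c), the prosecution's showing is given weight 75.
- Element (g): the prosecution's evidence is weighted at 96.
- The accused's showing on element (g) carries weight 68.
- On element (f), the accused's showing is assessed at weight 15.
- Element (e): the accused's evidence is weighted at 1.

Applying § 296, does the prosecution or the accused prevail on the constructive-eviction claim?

— Issue I —
Stage I.1 — burden on prosecution; standard: the preponderance of the evidence (weight exceeds 48).
    (a): 97 − 48 = 49 > 48 [met]
  The prosecution carries Stage I.1; the accused now bears the burden.
Stage I.2 — burden on accused; standard: the preponderance of the evidence (weight exceeds 48).
    (b): 57 > 48 [met]
  All elements met. The burden passes to the prosecution.
Stage I.3 — burden on prosecution; standard: a scintilla of evidence (weight is at least 13).
    (c): 75 − 65 = 10 < 13 [not met]
  The prosecution does not carry Stage I.3.
The accused prevails on this issue.
— Issue II —
Stage II.1 (prosecution, a preponderance, weight exceeds 54): (d) 61 > 54 — meets; (e) net 64−1=63 > 54 — meets.
  All elements met. The prosecution retains the burden for Stage II.2.
Stage II.2 (prosecution, a production showing, weight is at least 18): (f) net 44−15=29 ≥ 18 — meets; (g) net 96−68=28 ≥ 18 — meets.
  The prosecution carries the last stage.
Every stage carried; the prosecution prevails on this issue.
— Issue III —
Stage III.1 (prosecution, a heightened civil standard, weight exceeds 71): (h) 75 > 71 — meets; (i) net 76−1=75 > 71 — meets.
  All elements met. The burden passes to the accused.
Stage III.2 (accused, any credible evidence, weight is at least 8): (j) 0 < 8 — fails; (k) net 92−91=1 < 8 — fails.
  Not every element is met, so the accused fails to carry Stage III.2.
The prosecution prevails on this issue.
Per-issue: Issue I → accused; Issue II → prosecution; Issue III → prosecution. The prosecution must prevail on at least one issue; overall, the prosecution prevails.

prosecution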